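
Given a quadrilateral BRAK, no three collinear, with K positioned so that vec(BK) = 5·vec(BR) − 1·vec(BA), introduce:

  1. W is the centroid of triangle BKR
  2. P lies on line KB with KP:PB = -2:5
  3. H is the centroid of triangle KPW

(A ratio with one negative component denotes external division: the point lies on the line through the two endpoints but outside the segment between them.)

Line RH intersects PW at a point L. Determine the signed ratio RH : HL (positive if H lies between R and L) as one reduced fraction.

Assign B = (0, 0), R = (1, 0), A = (0, 1), K = (5, -1) — the answer is frame-independent, so this choice is without loss of generality.
1. W is the centroid of triangle BKR ⇒ W = (2, -1/3)
2. P lies on line KB with KP:PB = -2:5 ⇒ P = (25/3, -5/3)
3. H is the centroid of triangle KPW ⇒ H = (46/9, -1)
line RH meets PW at L = (328/69, -21/23)
H = R + t·(L−R) with t = 23/21, so RH:HL = 23/21:-2/21

RH:HL = -23/2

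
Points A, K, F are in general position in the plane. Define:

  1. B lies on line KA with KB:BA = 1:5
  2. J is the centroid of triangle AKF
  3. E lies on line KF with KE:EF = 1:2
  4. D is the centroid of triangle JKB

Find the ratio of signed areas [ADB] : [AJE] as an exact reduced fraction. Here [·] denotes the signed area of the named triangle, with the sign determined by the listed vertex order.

[ADB]:[AJE] = 5/6

Assign A = (0, 0), K = (1, 0), F = (0, 1) — the answer is frame-independent, so this choice is without loss of generality.
1. B lies on line KA with KB:BA = 1:5 ⇒ B = (5/6, 0)
2. J is the centroid of triangle AKF ⇒ J = (1/3, 1/3)
3. E lies on line KF with KE:EF = 1:2 ⇒ E = (2/3, 1/3)
4. D is the centroid of triangle JKB ⇒ D = (13/18, 1/9)
2·[ADB] = -5/54, 2·[AJE] = -1/9
[ADB]:[AJE] = -5/54:-1/9 = 5/6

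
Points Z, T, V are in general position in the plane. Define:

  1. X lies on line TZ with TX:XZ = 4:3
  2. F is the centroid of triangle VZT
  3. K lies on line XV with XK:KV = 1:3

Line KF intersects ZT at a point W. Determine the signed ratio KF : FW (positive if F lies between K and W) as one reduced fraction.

Set Z = (0, 0), T = (1, 0), V = (0, 1); any affine frame gives the same invariant.
1. X lies on line TZ with TX:XZ = 4:3 ⇒ X = (3/7, 0)
2. F is the centroid of triangle VZT ⇒ F = (1/3, 1/3)
3. K lies on line XV with XK:KV = 1:3 ⇒ K = (9/28, 1/4)
line KF meets ZT at W = (2/7, 0)
F = K + t·(W−K) with t = -1/3, so KF:FW = -1/3:4/3

KF:FW = -1/4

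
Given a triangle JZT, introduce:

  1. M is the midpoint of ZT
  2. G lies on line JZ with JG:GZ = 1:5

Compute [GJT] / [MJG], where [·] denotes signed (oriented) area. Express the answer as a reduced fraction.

[GJT]:[MJG] = -2

Assign J = (0, 0), Z = (1, 0), T = (0, 1) — the answer is frame-independent, so this choice is without loss of generality.
1. M is the midpoint of ZT ⇒ M = (1/2, 1/2)
2. G lies on line JZ with JG:GZ = 1:5 ⇒ G = (1/6, 0)
2·[GJT] = -1/6, 2·[MJG] = 1/12
[GJT]:[MJG] = -1/6:1/12 = -2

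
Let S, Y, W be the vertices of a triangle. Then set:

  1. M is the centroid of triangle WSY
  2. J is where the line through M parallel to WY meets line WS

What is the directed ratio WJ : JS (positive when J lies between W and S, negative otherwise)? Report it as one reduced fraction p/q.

Assign S = (0, 0), Y = (1, 0), W = (0, 1) — the answer is frame-independent, so this choice is without loss of generality.
1. M is the centroid of triangle WSY ⇒ M = (1/3, 1/3)
2. J is where the line through M parallel to WY meets line WS ⇒ J = (0, 2/3)
J = W + t·(S−W) with t = 1/3, so WJ:JS = t:(1−t) = 1/3:2/3

WJ:JS = 1/2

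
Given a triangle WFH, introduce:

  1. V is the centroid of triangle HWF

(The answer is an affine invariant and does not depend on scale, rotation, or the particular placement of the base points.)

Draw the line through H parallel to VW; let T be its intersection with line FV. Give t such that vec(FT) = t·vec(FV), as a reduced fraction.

Choose coordinates W = (0, 0), F = (1, 0), H = (0, 1).
1. V is the centroid of triangle HWF ⇒ V = (1/3, 1/3)
through H parallel to VW: direction (-1/3, -1/3); meets FV at T = (-1/3, 2/3)
T = F + t·(V−F) with t = 2

t = 2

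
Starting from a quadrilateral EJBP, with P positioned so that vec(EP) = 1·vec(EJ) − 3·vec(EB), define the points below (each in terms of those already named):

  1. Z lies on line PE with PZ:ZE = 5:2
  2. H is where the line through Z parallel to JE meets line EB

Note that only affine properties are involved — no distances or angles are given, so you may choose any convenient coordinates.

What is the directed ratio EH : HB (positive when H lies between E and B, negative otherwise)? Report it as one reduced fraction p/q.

EH:HB = -6/13

Assign E = (0, 0), J = (1, 0), B = (0, 1), P = (1, -3) — the answer is frame-independent, so this choice is without loss of generality.
1. Z lies on line PE with PZ:ZE = 5:2 ⇒ Z = (2/7, -6/7)
2. H is where the line through Z parallel to JE meets line EB ⇒ H = (0, -6/7)
H = E + t·(B−E) with t = -6/7, so EH:HB = t:(1−t) = -6/7:13/7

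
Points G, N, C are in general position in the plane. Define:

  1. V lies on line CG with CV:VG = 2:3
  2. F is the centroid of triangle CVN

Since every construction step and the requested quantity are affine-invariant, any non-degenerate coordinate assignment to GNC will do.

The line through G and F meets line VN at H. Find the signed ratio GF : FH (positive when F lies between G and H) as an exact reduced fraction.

GF:FH = -11/2

Work in coordinates with G = (0, 0), N = (1, 0), C = (0, 1).
1. V lies on line CG with CV:VG = 2:3 ⇒ V = (0, 3/5)
2. F is the centroid of triangle CVN ⇒ F = (1/3, 8/15)
line GF meets VN at H = (3/11, 24/55)
F = G + t·(H−G) with t = 11/9, so GF:FH = 11/9:-2/9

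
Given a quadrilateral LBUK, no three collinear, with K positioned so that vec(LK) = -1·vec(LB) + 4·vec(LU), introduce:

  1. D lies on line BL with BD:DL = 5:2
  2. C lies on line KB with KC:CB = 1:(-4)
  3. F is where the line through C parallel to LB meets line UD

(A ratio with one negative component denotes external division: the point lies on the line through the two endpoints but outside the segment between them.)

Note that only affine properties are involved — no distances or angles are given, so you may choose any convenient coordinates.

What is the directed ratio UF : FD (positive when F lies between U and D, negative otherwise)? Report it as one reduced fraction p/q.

Work in coordinates with L = (0, 0), B = (1, 0), U = (0, 1), K = (-1, 4).
1. D lies on line BL with BD:DL = 5:2 ⇒ D = (2/7, 0)
2. C lies on line KB with KC:CB = 1:(-4) ⇒ C = (-5/3, 16/3)
3. F is where the line through C parallel to LB meets line UD ⇒ F = (-26/21, 16/3)
F = U + t·(D−U) with t = -13/3, so UF:FD = t:(1−t) = -13/3:16/3

UF:FD = -13/16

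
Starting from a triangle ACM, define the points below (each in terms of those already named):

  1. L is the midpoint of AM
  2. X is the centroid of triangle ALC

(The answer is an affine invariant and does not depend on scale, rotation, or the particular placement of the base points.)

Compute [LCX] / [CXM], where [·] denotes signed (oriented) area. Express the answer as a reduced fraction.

Assign A = (0, 0), C = (1, 0), M = (0, 1) — the answer is frame-independent, so this choice is without loss of generality.
1. L is the midpoint of AM ⇒ L = (0, 1/2)
2. X is the centroid of triangle ALC ⇒ X = (1/3, 1/6)
2·[LCX] = -1/6, 2·[CXM] = -1/2
[LCX]:[CXM] = -1/6:-1/2 = 1/3

[LCX]:[CXM] = 1/3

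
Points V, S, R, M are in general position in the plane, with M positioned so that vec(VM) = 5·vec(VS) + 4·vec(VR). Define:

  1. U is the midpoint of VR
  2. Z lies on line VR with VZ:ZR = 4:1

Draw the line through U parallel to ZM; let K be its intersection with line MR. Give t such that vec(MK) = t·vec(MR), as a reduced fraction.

Assign V = (0, 0), S = (1, 0), R = (0, 1), M = (5, 4) — the answer is frame-independent, so this choice is without loss of generality.
1. U is the midpoint of VR ⇒ U = (0, 1/2)
2. Z lies on line VR with VZ:ZR = 4:1 ⇒ Z = (0, 4/5)
through U parallel to ZM: direction (5, 16/5); meets MR at K = (25/2, 17/2)
K = M + t·(R−M) with t = -3/2

t = -3/2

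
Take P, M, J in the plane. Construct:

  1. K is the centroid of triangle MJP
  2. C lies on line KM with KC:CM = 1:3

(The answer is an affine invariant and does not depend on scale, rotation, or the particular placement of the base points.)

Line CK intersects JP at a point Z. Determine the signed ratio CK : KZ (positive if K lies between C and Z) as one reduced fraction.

Assign P = (0, 0), M = (1, 0), J = (0, 1) — the answer is frame-independent, so this choice is without loss of generality.
1. K is the centroid of triangle MJP ⇒ K = (1/3, 1/3)
2. C lies on line KM with KC:CM = 1:3 ⇒ C = (1/2, 1/4)
line CK meets JP at Z = (0, 1/2)
K = C + t·(Z−C) with t = 1/3, so CK:KZ = 1/3:2/3

CK:KZ = 1/2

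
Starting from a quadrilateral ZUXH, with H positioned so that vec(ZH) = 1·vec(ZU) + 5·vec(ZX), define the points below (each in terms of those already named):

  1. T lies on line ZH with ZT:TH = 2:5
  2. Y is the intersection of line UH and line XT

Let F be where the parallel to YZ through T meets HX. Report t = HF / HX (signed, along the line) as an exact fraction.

t = 25/21

Assign Z = (0, 0), U = (1, 0), X = (0, 1), H = (1, 5) — the answer is frame-independent, so this choice is without loss of generality.
1. T lies on line ZH with ZT:TH = 2:5 ⇒ T = (2/7, 10/7)
2. Y is the intersection of line UH and line XT ⇒ Y = (1, 5/2)
through T parallel to YZ: direction (-1, -5/2); meets HX at F = (-4/21, 5/21)
F = H + t·(X−H) with t = 25/21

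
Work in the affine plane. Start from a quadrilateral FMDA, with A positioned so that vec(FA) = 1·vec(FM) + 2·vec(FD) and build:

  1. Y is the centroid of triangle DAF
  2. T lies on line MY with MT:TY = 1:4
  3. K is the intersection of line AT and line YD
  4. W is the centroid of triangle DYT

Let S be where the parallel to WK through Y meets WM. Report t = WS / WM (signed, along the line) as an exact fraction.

t = -64/221

Choose coordinates F = (0, 0), M = (1, 0), D = (0, 1), A = (1, 2).
1. Y is the centroid of triangle DAF ⇒ Y = (1/3, 1)
2. T lies on line MY with MT:TY = 1:4 ⇒ T = (13/15, 1/5)
3. K is the intersection of line AT and line YD ⇒ K = (25/27, 1)
4. W is the centroid of triangle DYT ⇒ W = (2/5, 11/15)
through Y parallel to WK: direction (71/135, 4/15); meets WM at S = (50/221, 209/221)
S = W + t·(M−W) with t = -64/221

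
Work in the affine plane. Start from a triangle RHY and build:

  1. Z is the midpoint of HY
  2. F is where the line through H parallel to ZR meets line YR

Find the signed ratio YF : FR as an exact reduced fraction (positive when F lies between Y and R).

Assign R = (0, 0), H = (1, 0), Y = (0, 1) — the answer is frame-independent, so this choice is without loss of generality.
1. Z is the midpoint of HY ⇒ Z = (1/2, 1/2)
2. F is where the line through H parallel to ZR meets line YR ⇒ F = (0, -1)
F = Y + t·(R−Y) with t = 2, so YF:FR = t:(1−t) = 2:-1

YF:FR = -2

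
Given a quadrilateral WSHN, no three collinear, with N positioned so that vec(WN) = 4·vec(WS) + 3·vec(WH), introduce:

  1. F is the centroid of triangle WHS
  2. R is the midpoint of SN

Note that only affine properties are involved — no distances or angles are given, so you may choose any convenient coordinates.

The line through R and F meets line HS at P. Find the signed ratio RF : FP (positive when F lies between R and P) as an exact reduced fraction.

RF:FP = -10

Set W = (0, 0), S = (1, 0), H = (0, 1), N = (4, 3); any affine frame gives the same invariant.
1. F is the centroid of triangle WHS ⇒ F = (1/3, 1/3)
2. R is the midpoint of SN ⇒ R = (5/2, 3/2)
line RF meets HS at P = (11/20, 9/20)
F = R + t·(P−R) with t = 10/9, so RF:FP = 10/9:-1/9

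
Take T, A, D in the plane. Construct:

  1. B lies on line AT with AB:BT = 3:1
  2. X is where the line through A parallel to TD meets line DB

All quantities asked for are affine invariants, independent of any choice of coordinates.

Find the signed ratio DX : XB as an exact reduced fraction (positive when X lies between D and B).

DX:XB = -4/3

Work in coordinates with T = (0, 0), A = (1, 0), D = (0, 1).
1. B lies on line AT with AB:BT = 3:1 ⇒ B = (1/4, 0)
2. X is where the line through A parallel to TD meets line DB ⇒ X = (1, -3)
X = D + t·(B−D) with t = 4, so DX:XB = t:(1−t) = 4:-3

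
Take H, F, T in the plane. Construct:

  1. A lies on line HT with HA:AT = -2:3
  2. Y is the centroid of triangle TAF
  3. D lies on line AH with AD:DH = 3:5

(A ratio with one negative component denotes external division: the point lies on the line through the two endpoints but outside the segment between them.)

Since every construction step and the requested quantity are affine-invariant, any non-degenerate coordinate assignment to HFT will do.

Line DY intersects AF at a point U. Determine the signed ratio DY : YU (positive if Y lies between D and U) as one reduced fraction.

Set H = (0, 0), F = (1, 0), T = (0, 1); any affine frame gives the same invariant.
1. A lies on line HT with HA:AT = -2:3 ⇒ A = (0, -2)
2. Y is the centroid of triangle TAF ⇒ Y = (1/3, -1/3)
3. D lies on line AH with AD:DH = 3:5 ⇒ D = (0, -5/4)
line DY meets AF at U = (-1, -4)
Y = D + t·(U−D) with t = -1/3, so DY:YU = -1/3:4/3

DY:YU = -1/4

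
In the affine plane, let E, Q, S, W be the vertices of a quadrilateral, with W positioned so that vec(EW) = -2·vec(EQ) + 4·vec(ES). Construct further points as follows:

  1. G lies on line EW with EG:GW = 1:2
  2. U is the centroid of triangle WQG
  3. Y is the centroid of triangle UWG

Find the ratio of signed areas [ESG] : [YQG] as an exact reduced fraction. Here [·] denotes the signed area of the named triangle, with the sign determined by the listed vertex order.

[ESG]:[YQG] = -9/16

Set E = (0, 0), Q = (1, 0), S = (0, 1), W = (-2, 4); any affine frame gives the same invariant.
1. G lies on line EW with EG:GW = 1:2 ⇒ G = (-2/3, 4/3)
2. U is the centroid of triangle WQG ⇒ U = (-5/9, 16/9)
3. Y is the centroid of triangle UWG ⇒ Y = (-29/27, 64/27)
2·[ESG] = 2/3, 2·[YQG] = -32/27
[ESG]:[YQG] = 2/3:-32/27 = -9/16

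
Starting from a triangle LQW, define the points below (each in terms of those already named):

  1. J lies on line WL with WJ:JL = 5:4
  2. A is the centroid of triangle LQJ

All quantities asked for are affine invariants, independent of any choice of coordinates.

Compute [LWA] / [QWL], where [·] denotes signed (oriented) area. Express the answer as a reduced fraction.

[LWA]:[QWL] = -1/3

Choose coordinates L = (0, 0), Q = (1, 0), W = (0, 1).
1. J lies on line WL with WJ:JL = 5:4 ⇒ J = (0, 4/9)
2. A is the centroid of triangle LQJ ⇒ A = (1/3, 4/27)
2·[LWA] = -1/3, 2·[QWL] = 1
[LWA]:[QWL] = -1/3:1 = -1/3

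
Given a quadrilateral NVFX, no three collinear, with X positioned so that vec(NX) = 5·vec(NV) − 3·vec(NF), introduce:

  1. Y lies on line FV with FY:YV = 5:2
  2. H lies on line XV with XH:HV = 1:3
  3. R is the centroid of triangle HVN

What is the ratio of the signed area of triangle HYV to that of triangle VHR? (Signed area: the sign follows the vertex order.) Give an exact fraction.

Choose coordinates N = (0, 0), V = (1, 0), F = (0, 1), X = (5, -3).
1. Y lies on line FV with FY:YV = 5:2 ⇒ Y = (5/7, 2/7)
2. H lies on line XV with XH:HV = 1:3 ⇒ H = (4, -9/4)
3. R is the centroid of triangle HVN ⇒ R = (5/3, -3/4)
2·[HYV] = 3/14, 2·[VHR] = -3/4
[HYV]:[VHR] = 3/14:-3/4 = -2/7

[HYV]:[VHR] = -2/7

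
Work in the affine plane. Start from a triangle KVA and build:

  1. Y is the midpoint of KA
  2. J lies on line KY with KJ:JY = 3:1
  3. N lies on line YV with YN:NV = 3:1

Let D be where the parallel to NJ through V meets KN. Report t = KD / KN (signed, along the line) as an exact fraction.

t = 8/9

Set K = (0, 0), V = (1, 0), A = (0, 1); any affine frame gives the same invariant.
1. Y is the midpoint of KA ⇒ Y = (0, 1/2)
2. J lies on line KY with KJ:JY = 3:1 ⇒ J = (0, 3/8)
3. N lies on line YV with YN:NV = 3:1 ⇒ N = (3/4, 1/8)
through V parallel to NJ: direction (-3/4, 1/4); meets KN at D = (2/3, 1/9)
D = K + t·(N−K) with t = 8/9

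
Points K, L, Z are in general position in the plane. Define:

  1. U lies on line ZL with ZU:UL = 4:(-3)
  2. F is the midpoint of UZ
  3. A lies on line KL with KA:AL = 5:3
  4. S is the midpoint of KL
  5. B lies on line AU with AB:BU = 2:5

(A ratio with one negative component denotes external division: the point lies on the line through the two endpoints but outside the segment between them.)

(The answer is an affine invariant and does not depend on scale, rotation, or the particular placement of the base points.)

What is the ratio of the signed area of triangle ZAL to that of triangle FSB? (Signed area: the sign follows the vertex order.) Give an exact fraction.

[ZAL]:[FSB] = 21/11

Work in coordinates with K = (0, 0), L = (1, 0), Z = (0, 1).
1. U lies on line ZL with ZU:UL = 4:(-3) ⇒ U = (4, -3)
2. F is the midpoint of UZ ⇒ F = (2, -1)
3. A lies on line KL with KA:AL = 5:3 ⇒ A = (5/8, 0)
4. S is the midpoint of KL ⇒ S = (1/2, 0)
5. B lies on line AU with AB:BU = 2:5 ⇒ B = (89/56, -6/7)
2·[ZAL] = 3/8, 2·[FSB] = 11/56
[ZAL]:[FSB] = 3/8:11/56 = 21/11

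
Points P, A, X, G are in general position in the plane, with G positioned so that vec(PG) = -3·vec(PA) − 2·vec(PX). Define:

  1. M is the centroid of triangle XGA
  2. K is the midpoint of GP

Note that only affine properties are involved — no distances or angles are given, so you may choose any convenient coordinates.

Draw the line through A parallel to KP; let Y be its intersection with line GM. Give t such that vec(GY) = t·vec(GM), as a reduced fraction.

t = -6

Work in coordinates with P = (0, 0), A = (1, 0), X = (0, 1), G = (-3, -2).
1. M is the centroid of triangle XGA ⇒ M = (-2/3, -1/3)
2. K is the midpoint of GP ⇒ K = (-3/2, -1)
through A parallel to KP: direction (3/2, 1); meets GM at Y = (-17, -12)
Y = G + t·(M−G) with t = -6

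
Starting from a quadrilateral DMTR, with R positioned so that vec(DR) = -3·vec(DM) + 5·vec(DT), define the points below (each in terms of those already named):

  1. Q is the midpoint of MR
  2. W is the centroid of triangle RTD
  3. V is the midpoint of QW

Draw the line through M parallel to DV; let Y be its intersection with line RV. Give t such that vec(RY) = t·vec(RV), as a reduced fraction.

Work in coordinates with D = (0, 0), M = (1, 0), T = (0, 1), R = (-3, 5).
1. Q is the midpoint of MR ⇒ Q = (-1, 5/2)
2. W is the centroid of triangle RTD ⇒ W = (-1, 2)
3. V is the midpoint of QW ⇒ V = (-1, 9/4)
through M parallel to DV: direction (-1, 9/4); meets RV at Y = (11/7, -9/7)
Y = R + t·(V−R) with t = 16/7

t = 16/7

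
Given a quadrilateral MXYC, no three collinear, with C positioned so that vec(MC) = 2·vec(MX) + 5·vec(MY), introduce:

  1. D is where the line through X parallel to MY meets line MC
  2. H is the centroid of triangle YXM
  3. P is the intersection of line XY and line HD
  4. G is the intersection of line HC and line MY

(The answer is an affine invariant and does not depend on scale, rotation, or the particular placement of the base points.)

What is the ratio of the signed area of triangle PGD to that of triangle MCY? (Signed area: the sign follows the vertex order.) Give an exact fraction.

[PGD]:[MCY] = -3/68

Work in coordinates with M = (0, 0), X = (1, 0), Y = (0, 1), C = (2, 5).
1. D is where the line through X parallel to MY meets line MC ⇒ D = (1, 5/2)
2. H is the centroid of triangle YXM ⇒ H = (1/3, 1/3)
3. P is the intersection of line XY and line HD ⇒ P = (7/17, 10/17)
4. G is the intersection of line HC and line MY ⇒ G = (0, -3/5)
2·[PGD] = -3/34, 2·[MCY] = 2
[PGD]:[MCY] = -3/34:2 = -3/68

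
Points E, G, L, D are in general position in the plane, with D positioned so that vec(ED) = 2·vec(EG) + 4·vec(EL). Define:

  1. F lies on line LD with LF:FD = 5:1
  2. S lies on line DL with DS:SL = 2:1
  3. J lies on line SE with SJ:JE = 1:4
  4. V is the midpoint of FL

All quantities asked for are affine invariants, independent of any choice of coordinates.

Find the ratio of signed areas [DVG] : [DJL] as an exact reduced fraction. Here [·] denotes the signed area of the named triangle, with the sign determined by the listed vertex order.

Choose coordinates E = (0, 0), G = (1, 0), L = (0, 1), D = (2, 4).
1. F lies on line LD with LF:FD = 5:1 ⇒ F = (5/3, 7/2)
2. S lies on line DL with DS:SL = 2:1 ⇒ S = (2/3, 2)
3. J lies on line SE with SJ:JE = 1:4 ⇒ J = (8/15, 8/5)
4. V is the midpoint of FL ⇒ V = (5/6, 9/4)
2·[DVG] = 35/12, 2·[DJL] = -2/5
[DVG]:[DJL] = 35/12:-2/5 = -175/24

[DVG]:[DJL] = -175/24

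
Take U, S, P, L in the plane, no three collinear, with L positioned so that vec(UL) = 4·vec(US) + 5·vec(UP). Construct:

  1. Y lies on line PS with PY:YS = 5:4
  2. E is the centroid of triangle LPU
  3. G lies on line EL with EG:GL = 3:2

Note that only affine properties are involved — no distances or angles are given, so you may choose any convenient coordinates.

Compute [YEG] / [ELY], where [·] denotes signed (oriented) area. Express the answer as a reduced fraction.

[YEG]:[ELY] = 3/5

Assign U = (0, 0), S = (1, 0), P = (0, 1), L = (4, 5) — the answer is frame-independent, so this choice is without loss of generality.
1. Y lies on line PS with PY:YS = 5:4 ⇒ Y = (5/9, 4/9)
2. E is the centroid of triangle LPU ⇒ E = (4/3, 2)
3. G lies on line EL with EG:GL = 3:2 ⇒ G = (44/15, 19/5)
2·[YEG] = -49/45, 2·[ELY] = -49/27
[YEG]:[ELY] = -49/45:-49/27 = 3/5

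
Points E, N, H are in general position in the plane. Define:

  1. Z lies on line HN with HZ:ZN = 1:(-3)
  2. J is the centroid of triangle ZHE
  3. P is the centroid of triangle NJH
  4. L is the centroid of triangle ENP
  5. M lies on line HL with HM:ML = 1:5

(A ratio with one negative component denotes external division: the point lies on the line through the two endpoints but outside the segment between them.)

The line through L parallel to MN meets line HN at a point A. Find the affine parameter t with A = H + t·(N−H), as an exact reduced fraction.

Choose coordinates E = (0, 0), N = (1, 0), H = (0, 1).
1. Z lies on line HN with HZ:ZN = 1:(-3) ⇒ Z = (-1/2, 3/2)
2. J is the centroid of triangle ZHE ⇒ J = (-1/6, 5/6)
3. P is the centroid of triangle NJH ⇒ P = (5/18, 11/18)
4. L is the centroid of triangle ENP ⇒ L = (23/54, 11/54)
5. M lies on line HL with HM:ML = 1:5 ⇒ M = (23/324, 281/324)
through L parallel to MN: direction (301/324, -281/324); meets HN at A = (6, -5)
A = H + t·(N−H) with t = 6

t = 6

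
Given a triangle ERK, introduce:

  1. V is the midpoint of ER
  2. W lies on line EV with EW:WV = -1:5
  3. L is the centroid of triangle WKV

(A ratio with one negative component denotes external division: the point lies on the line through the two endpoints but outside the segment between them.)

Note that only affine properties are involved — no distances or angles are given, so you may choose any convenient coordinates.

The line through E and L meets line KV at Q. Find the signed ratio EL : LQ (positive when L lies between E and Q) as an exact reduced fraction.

EL:LQ = 7/5

Choose coordinates E = (0, 0), R = (1, 0), K = (0, 1).
1. V is the midpoint of ER ⇒ V = (1/2, 0)
2. W lies on line EV with EW:WV = -1:5 ⇒ W = (-1/8, 0)
3. L is the centroid of triangle WKV ⇒ L = (1/8, 1/3)
line EL meets KV at Q = (3/14, 4/7)
L = E + t·(Q−E) with t = 7/12, so EL:LQ = 7/12:5/12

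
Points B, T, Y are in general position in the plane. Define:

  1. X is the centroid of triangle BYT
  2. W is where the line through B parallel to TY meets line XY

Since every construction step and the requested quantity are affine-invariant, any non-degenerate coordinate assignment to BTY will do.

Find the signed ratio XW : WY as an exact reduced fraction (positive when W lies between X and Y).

XW:WY = -2/3

Assign B = (0, 0), T = (1, 0), Y = (0, 1) — the answer is frame-independent, so this choice is without loss of generality.
1. X is the centroid of triangle BYT ⇒ X = (1/3, 1/3)
2. W is where the line through B parallel to TY meets line XY ⇒ W = (1, -1)
W = X + t·(Y−X) with t = -2, so XW:WY = t:(1−t) = -2:3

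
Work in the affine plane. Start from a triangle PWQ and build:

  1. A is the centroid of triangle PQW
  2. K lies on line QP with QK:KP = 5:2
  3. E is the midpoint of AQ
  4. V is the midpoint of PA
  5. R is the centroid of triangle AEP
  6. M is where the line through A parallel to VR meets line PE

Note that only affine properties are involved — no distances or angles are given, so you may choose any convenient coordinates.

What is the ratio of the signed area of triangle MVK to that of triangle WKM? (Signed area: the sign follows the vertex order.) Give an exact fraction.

Assign P = (0, 0), W = (1, 0), Q = (0, 1) — the answer is frame-independent, so this choice is without loss of generality.
1. A is the centroid of triangle PQW ⇒ A = (1/3, 1/3)
2. K lies on line QP with QK:KP = 5:2 ⇒ K = (0, 2/7)
3. E is the midpoint of AQ ⇒ E = (1/6, 2/3)
4. V is the midpoint of PA ⇒ V = (1/6, 1/6)
5. R is the centroid of triangle AEP ⇒ R = (1/6, 1/3)
6. M is where the line through A parallel to VR meets line PE ⇒ M = (1/3, 4/3)
2·[MVK] = -3/14, 2·[WKM] = -8/7
[MVK]:[WKM] = -3/14:-8/7 = 3/16

[MVK]:[WKM] = 3/16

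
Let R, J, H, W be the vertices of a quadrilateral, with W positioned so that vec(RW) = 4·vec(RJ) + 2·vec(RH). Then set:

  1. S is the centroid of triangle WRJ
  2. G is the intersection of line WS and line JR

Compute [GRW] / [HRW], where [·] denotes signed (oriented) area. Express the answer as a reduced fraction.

[GRW]:[HRW] = -1/4

Assign R = (0, 0), J = (1, 0), H = (0, 1), W = (4, 2) — the answer is frame-independent, so this choice is without loss of generality.
1. S is the centroid of triangle WRJ ⇒ S = (5/3, 2/3)
2. G is the intersection of line WS and line JR ⇒ G = (1/2, 0)
2·[GRW] = -1, 2·[HRW] = 4
[GRW]:[HRW] = -1:4 = -1/4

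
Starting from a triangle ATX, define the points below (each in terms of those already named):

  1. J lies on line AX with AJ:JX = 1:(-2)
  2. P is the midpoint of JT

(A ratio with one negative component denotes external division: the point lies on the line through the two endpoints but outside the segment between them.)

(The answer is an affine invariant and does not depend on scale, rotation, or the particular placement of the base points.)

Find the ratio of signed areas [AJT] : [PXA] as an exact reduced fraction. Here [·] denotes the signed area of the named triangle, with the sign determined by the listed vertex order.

[AJT]:[PXA] = 2

Set A = (0, 0), T = (1, 0), X = (0, 1); any affine frame gives the same invariant.
1. J lies on line AX with AJ:JX = 1:(-2) ⇒ J = (0, -1)
2. P is the midpoint of JT ⇒ P = (1/2, -1/2)
2·[AJT] = 1, 2·[PXA] = 1/2
[AJT]:[PXA] = 1:1/2 = 2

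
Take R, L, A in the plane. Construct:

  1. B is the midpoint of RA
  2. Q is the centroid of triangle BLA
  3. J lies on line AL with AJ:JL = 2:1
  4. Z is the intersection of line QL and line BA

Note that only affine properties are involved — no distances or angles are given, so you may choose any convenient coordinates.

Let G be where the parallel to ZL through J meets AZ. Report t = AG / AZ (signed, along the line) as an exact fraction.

t = 2/3

Assign R = (0, 0), L = (1, 0), A = (0, 1) — the answer is frame-independent, so this choice is without loss of generality.
1. B is the midpoint of RA ⇒ B = (0, 1/2)
2. Q is the centroid of triangle BLA ⇒ Q = (1/3, 1/2)
3. J lies on line AL with AJ:JL = 2:1 ⇒ J = (2/3, 1/3)
4. Z is the intersection of line QL and line BA ⇒ Z = (0, 3/4)
through J parallel to ZL: direction (1, -3/4); meets AZ at G = (0, 5/6)
G = A + t·(Z−A) with t = 2/3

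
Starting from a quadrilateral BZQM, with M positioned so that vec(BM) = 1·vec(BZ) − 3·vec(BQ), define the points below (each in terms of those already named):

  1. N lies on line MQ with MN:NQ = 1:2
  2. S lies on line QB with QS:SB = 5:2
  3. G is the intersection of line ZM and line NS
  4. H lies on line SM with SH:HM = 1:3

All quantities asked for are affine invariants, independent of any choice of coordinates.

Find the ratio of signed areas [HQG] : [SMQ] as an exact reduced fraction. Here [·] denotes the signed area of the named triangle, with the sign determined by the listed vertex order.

[HQG]:[SMQ] = -7/8

Assign B = (0, 0), Z = (1, 0), Q = (0, 1), M = (1, -3) — the answer is frame-independent, so this choice is without loss of generality.
1. N lies on line MQ with MN:NQ = 1:2 ⇒ N = (2/3, -5/3)
2. S lies on line QB with QS:SB = 5:2 ⇒ S = (0, 2/7)
3. G is the intersection of line ZM and line NS ⇒ G = (1, -37/14)
4. H lies on line SM with SH:HM = 1:3 ⇒ H = (1/4, -15/28)
2·[HQG] = -5/8, 2·[SMQ] = 5/7
[HQG]:[SMQ] = -5/8:5/7 = -7/8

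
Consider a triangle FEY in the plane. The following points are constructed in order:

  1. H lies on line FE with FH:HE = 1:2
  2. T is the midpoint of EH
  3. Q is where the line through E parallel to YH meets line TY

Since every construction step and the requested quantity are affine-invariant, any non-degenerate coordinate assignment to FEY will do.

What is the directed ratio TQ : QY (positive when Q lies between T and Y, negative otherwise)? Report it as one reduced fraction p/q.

Choose coordinates F = (0, 0), E = (1, 0), Y = (0, 1).
1. H lies on line FE with FH:HE = 1:2 ⇒ H = (1/3, 0)
2. T is the midpoint of EH ⇒ T = (2/3, 0)
3. Q is where the line through E parallel to YH meets line TY ⇒ Q = (4/3, -1)
Q = T + t·(Y−T) with t = -1, so TQ:QY = t:(1−t) = -1:2

TQ:QY = -1/2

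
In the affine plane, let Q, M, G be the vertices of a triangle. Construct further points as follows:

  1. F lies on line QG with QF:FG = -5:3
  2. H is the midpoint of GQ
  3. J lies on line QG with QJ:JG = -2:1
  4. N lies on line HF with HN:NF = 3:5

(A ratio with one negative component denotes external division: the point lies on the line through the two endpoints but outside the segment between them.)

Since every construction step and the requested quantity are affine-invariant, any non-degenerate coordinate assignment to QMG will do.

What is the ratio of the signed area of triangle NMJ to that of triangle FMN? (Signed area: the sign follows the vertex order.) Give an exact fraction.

[NMJ]:[FMN] = -3/5

Assign Q = (0, 0), M = (1, 0), G = (0, 1) — the answer is frame-independent, so this choice is without loss of generality.
1. F lies on line QG with QF:FG = -5:3 ⇒ F = (0, 5/2)
2. H is the midpoint of GQ ⇒ H = (0, 1/2)
3. J lies on line QG with QJ:JG = -2:1 ⇒ J = (0, 2)
4. N lies on line HF with HN:NF = 3:5 ⇒ N = (0, 5/4)
2·[NMJ] = 3/4, 2·[FMN] = -5/4
[NMJ]:[FMN] = 3/4:-5/4 = -3/5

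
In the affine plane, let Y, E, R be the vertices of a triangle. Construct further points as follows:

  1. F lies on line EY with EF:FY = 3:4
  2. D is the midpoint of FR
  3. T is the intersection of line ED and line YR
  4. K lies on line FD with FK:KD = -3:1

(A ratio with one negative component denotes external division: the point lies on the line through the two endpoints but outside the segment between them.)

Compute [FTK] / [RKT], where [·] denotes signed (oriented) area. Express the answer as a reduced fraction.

[FTK]:[RKT] = 3

Set Y = (0, 0), E = (1, 0), R = (0, 1); any affine frame gives the same invariant.
1. F lies on line EY with EF:FY = 3:4 ⇒ F = (4/7, 0)
2. D is the midpoint of FR ⇒ D = (2/7, 1/2)
3. T is the intersection of line ED and line YR ⇒ T = (0, 7/10)
4. K lies on line FD with FK:KD = -3:1 ⇒ K = (1/7, 3/4)
2·[FTK] = -9/70, 2·[RKT] = -3/70
[FTK]:[RKT] = -9/70:-3/70 = 3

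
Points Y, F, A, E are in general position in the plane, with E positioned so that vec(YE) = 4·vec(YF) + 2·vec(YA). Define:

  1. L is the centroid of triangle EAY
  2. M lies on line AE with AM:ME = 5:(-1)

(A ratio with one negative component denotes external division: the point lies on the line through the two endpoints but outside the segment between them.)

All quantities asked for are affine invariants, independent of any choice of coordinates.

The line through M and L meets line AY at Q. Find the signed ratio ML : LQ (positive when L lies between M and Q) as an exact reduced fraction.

Set Y = (0, 0), F = (1, 0), A = (0, 1), E = (4, 2); any affine frame gives the same invariant.
1. L is the centroid of triangle EAY ⇒ L = (4/3, 1)
2. M lies on line AE with AM:ME = 5:(-1) ⇒ M = (5, 9/4)
line ML meets AY at Q = (0, 6/11)
L = M + t·(Q−M) with t = 11/15, so ML:LQ = 11/15:4/15

ML:LQ = 11/4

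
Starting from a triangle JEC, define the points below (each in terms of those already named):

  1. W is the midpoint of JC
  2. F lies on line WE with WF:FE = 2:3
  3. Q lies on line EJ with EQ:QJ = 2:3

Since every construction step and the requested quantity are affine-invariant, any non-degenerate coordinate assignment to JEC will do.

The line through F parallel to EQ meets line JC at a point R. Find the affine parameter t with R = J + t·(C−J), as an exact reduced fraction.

Work in coordinates with J = (0, 0), E = (1, 0), C = (0, 1).
1. W is the midpoint of JC ⇒ W = (0, 1/2)
2. F lies on line WE with WF:FE = 2:3 ⇒ F = (2/5, 3/10)
3. Q lies on line EJ with EQ:QJ = 2:3 ⇒ Q = (3/5, 0)
through F parallel to EQ: direction (-2/5, 0); meets JC at R = (0, 3/10)
R = J + t·(C−J) with t = 3/10

t = 3/10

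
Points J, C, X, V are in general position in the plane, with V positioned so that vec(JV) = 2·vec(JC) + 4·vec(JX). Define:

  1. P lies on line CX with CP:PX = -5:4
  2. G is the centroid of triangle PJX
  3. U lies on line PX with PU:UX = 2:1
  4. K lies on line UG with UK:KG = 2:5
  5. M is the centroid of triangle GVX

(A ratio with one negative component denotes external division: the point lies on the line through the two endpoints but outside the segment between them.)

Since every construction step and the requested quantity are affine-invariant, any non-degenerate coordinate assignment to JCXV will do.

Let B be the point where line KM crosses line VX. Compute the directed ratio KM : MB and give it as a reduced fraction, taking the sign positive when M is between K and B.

Assign J = (0, 0), C = (1, 0), X = (0, 1), V = (2, 4) — the answer is frame-independent, so this choice is without loss of generality.
1. P lies on line CX with CP:PX = -5:4 ⇒ P = (-4, 5)
2. G is the centroid of triangle PJX ⇒ G = (-4/3, 2)
3. U lies on line PX with PU:UX = 2:1 ⇒ U = (-4/3, 7/3)
4. K lies on line UG with UK:KG = 2:5 ⇒ K = (-4/3, 47/21)
5. M is the centroid of triangle GVX ⇒ M = (2/9, 7/3)
line KM meets VX at B = (388/423, 335/141)
M = K + t·(B−K) with t = 47/68, so KM:MB = 47/68:21/68

KM:MB = 47/21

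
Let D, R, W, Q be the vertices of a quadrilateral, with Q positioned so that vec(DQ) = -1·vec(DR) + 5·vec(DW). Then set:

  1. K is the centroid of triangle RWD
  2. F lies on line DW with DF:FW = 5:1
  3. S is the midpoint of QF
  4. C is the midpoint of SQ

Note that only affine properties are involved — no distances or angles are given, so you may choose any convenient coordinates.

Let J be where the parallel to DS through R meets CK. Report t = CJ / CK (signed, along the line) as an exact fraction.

Assign D = (0, 0), R = (1, 0), W = (0, 1), Q = (-1, 5) — the answer is frame-independent, so this choice is without loss of generality.
1. K is the centroid of triangle RWD ⇒ K = (1/3, 1/3)
2. F lies on line DW with DF:FW = 5:1 ⇒ F = (0, 5/6)
3. S is the midpoint of QF ⇒ S = (-1/2, 35/12)
4. C is the midpoint of SQ ⇒ C = (-3/4, 95/24)
through R parallel to DS: direction (-1/2, 35/12); meets CK at J = (171/97, -1295/291)
J = C + t·(K−C) with t = 225/97

t = 225/97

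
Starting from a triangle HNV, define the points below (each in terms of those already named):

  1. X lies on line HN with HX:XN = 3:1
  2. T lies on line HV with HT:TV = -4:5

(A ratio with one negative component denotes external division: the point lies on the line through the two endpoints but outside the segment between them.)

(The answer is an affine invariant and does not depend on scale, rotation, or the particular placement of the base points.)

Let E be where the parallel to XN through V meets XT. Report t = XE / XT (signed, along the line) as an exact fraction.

Choose coordinates H = (0, 0), N = (1, 0), V = (0, 1).
1. X lies on line HN with HX:XN = 3:1 ⇒ X = (3/4, 0)
2. T lies on line HV with HT:TV = -4:5 ⇒ T = (0, -4)
through V parallel to XN: direction (1/4, 0); meets XT at E = (15/16, 1)
E = X + t·(T−X) with t = -1/4

t = -1/4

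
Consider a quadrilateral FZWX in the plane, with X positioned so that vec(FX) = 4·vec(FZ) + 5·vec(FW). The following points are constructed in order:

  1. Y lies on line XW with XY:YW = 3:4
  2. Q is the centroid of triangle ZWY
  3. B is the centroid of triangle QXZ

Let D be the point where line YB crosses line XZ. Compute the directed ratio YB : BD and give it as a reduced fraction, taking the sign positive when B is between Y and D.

YB:BD = 17/10

Choose coordinates F = (0, 0), Z = (1, 0), W = (0, 1), X = (4, 5).
1. Y lies on line XW with XY:YW = 3:4 ⇒ Y = (16/7, 23/7)
2. Q is the centroid of triangle ZWY ⇒ Q = (23/21, 10/7)
3. B is the centroid of triangle QXZ ⇒ B = (128/63, 15/7)
line YB meets XZ at D = (32/17, 25/17)
B = Y + t·(D−Y) with t = 17/27, so YB:BD = 17/27:10/27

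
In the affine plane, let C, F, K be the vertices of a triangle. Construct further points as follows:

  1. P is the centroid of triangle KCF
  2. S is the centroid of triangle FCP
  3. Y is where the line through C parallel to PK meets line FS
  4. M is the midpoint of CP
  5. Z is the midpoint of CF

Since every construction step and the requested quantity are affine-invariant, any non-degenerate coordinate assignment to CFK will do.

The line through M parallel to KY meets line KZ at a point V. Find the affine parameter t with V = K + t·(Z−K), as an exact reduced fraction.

t = 4/9

Work in coordinates with C = (0, 0), F = (1, 0), K = (0, 1).
1. P is the centroid of triangle KCF ⇒ P = (1/3, 1/3)
2. S is the centroid of triangle FCP ⇒ S = (4/9, 1/9)
3. Y is where the line through C parallel to PK meets line FS ⇒ Y = (-1/9, 2/9)
4. M is the midpoint of CP ⇒ M = (1/6, 1/6)
5. Z is the midpoint of CF ⇒ Z = (1/2, 0)
through M parallel to KY: direction (-1/9, -7/9); meets KZ at V = (2/9, 5/9)
V = K + t·(Z−K) with t = 4/9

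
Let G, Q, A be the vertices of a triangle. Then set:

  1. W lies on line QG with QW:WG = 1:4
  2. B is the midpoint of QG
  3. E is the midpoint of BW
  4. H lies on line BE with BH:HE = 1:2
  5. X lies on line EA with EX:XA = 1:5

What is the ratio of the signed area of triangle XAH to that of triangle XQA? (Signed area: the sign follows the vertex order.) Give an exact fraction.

[XAH]:[XQA] = 2/7

Work in coordinates with G = (0, 0), Q = (1, 0), A = (0, 1).
1. W lies on line QG with QW:WG = 1:4 ⇒ W = (4/5, 0)
2. B is the midpoint of QG ⇒ B = (1/2, 0)
3. E is the midpoint of BW ⇒ E = (13/20, 0)
4. H lies on line BE with BH:HE = 1:2 ⇒ H = (11/20, 0)
5. X lies on line EA with EX:XA = 1:5 ⇒ X = (13/24, 1/6)
2·[XAH] = 1/12, 2·[XQA] = 7/24
[XAH]:[XQA] = 1/12:7/24 = 2/7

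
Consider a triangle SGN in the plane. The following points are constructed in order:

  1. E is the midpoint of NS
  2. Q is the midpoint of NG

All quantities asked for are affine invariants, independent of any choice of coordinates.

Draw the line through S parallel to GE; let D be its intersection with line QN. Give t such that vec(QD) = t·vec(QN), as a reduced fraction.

Work in coordinates with S = (0, 0), G = (1, 0), N = (0, 1).
1. E is the midpoint of NS ⇒ E = (0, 1/2)
2. Q is the midpoint of NG ⇒ Q = (1/2, 1/2)
through S parallel to GE: direction (-1, 1/2); meets QN at D = (2, -1)
D = Q + t·(N−Q) with t = -3

t = -3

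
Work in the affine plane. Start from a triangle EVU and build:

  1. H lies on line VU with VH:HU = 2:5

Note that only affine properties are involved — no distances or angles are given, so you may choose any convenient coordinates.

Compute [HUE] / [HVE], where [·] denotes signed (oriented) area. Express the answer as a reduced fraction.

[HUE]:[HVE] = -5/2

Set E = (0, 0), V = (1, 0), U = (0, 1); any affine frame gives the same invariant.
1. H lies on line VU with VH:HU = 2:5 ⇒ H = (5/7, 2/7)
2·[HUE] = 5/7, 2·[HVE] = -2/7
[HUE]:[HVE] = 5/7:-2/7 = -5/2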